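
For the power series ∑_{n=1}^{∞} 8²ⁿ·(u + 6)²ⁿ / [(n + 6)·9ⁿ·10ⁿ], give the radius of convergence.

Apply the ratio test: |a_{n+1}| / |a_n| = [(n + 6)/((n+1) + 6)] · 64/(9·10), which tends to 32/45 as n → ∞.
Successive powers of (u + 6) differ by 2, so the series converges when |u + 6|² · 32/45 < 1, i.e. |u + 6| < √(45/32). So R = 3√10/8.

R = 3√10/8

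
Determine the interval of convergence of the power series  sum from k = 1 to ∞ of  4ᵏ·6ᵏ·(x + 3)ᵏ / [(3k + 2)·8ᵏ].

By the ratio test, |a_{k+1}/a_k| = [(3k + 2)/(3(k+1) + 2)] · 4·6/8 → 3.
Hence the series converges for |x + 3| < 1/(3) = 1/3, so the radius of convergence is 1/3.
When x = -8/3, the terms are asymptotic to a nonzero constant times 1/k, so the series diverges by limit comparison with Σ 1/k.
Endpoint x = -10/3: an alternating series whose terms decrease to 0 in absolute value, so it converges by the Leibniz criterion.

[-10/3, -8/3)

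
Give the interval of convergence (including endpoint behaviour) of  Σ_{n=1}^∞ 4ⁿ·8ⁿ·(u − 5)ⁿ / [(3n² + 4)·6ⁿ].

The ratio of consecutive coefficients is [(3n² + 4)/(3(n+1)² + 4)] · 4·8/6 → 16/3.
Thus R = 1/(16/3) = 3/16.
When u = 83/16, the terms are on the order of 1/n², so the series converges absolutely by comparison with the p-series (p = 2 > 1).
At u = 77/16: absolute convergence follows by limit comparison with Σ 1/n².

[77/16, 83/16]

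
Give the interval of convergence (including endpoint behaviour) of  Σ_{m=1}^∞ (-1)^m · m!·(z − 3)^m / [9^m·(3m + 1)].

Apply the ratio test: |a_{m+1}| / |a_m| = (m+1) · 1/9 · (3m + 1)/(3(m+1) + 1), which tends to ∞ as m → ∞.
The ratio grows without bound, so the series diverges whenever (z − 3) ≠ 0; it converges only at z = 3. R = 0.

{3}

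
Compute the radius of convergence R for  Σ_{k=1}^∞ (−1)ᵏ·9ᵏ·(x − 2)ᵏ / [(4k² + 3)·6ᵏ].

R = 2/3

The ratio of consecutive coefficients is [(4k² + 3)/(4(k+1)² + 3)] · 9/6 → 3/2.
Thus R = 1/(3/2) = 2/3.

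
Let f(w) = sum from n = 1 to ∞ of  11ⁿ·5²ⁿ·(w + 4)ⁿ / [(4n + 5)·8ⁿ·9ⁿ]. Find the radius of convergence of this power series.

R = 72/275

Apply the ratio test: |a_{n+1}| / |a_n| = [(4n + 5)/(4(n+1) + 5)] · 11·25/(8·9), which tends to 275/72 as n → ∞.
Convergence for |w + 4| · 275/72 < 1, i.e. |w + 4| < 72/275. So R = 72/275.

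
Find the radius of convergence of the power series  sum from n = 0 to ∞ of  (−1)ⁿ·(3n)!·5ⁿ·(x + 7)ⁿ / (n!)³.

The ratio of consecutive coefficients is (3n+1)·(3n+2)·(3n+3)/(n+1)³ · 5 → 135.
The series converges when 135 · |x + 7| < 1, giving R = 1/135.

R = 1/135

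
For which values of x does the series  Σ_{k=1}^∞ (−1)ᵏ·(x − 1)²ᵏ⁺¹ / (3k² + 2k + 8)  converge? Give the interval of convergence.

Ratio test: |a_{k+1}/a_k| = (3k² + 2k + 8)/(3(k+1)² + 2(k+1) + 8) → 1 as k → ∞.
Writing y = (x − 1)², the series in y has radius 1, so |x − 1| < √(1) = 1 and R = 1.
Endpoint x = 2: the series is dominated by a constant times Σ 1/k², which converges (p = 2 > 1).
Check x = 0: absolute convergence follows by limit comparison with Σ 1/k².

[0, 2]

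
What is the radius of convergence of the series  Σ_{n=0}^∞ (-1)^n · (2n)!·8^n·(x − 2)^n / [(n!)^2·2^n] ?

R = 1/16

Ratio test: |a_{n+1}/a_n| = (2n+1)·(2n+2)/(n+1)² · 8/2 → 16 as n → ∞.
The series converges when 16 · |x − 2| < 1, giving R = 1/16.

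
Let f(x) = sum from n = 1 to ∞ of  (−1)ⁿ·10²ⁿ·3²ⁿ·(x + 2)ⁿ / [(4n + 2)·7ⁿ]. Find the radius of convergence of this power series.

Ratio test: |a_{n+1}/a_n| = [(4n + 2)/(4(n+1) + 2)] · 100·9/7 → 900/7 as n → ∞.
The series converges when 900/7 · |x + 2| < 1, giving R = 7/900.

R = 7/900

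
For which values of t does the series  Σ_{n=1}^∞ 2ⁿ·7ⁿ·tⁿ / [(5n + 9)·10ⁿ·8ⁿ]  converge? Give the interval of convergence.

[-40/7, 40/7)

Ratio test: |a_{n+1}/a_n| = [(5n + 9)/(5(n+1) + 9)] · 2·7/(10·8) → 7/40 as n → ∞.
Hence the series converges for |t| < 1/(7/40) = 40/7, so the radius of convergence is 40/7.
Endpoint t = 40/7: the terms are asymptotic to a nonzero constant times 1/n, so the series diverges by limit comparison with Σ 1/n.
Endpoint t = -40/7: the terms alternate in sign and decrease monotonically to 0 in absolute value (size ~ c/n), so the alternating series test gives convergence.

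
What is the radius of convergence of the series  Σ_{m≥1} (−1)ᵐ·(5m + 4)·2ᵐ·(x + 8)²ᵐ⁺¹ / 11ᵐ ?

The ratio of consecutive coefficients is [(5(m+1) + 4)/(5m + 4)] · 2/11 → 2/11.
Successive powers of (x + 8) differ by 2, so the series converges when |x + 8|² · 2/11 < 1, i.e. |x + 8| < √(11/2). So R = √22/2.

R = √22/2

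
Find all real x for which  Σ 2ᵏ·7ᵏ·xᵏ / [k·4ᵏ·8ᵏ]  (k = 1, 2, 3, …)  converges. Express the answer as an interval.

[-16/7, 16/7)

Apply the ratio test: |a_{k+1}| / |a_k| = [k/(k+1)] · 2·7/(4·8), which tends to 7/16 as k → ∞.
Convergence for |x| · 7/16 < 1, i.e. |x| < 16/7. So R = 16/7.
Check x = 16/7: comparison with the harmonic series Σ 1/k shows the series diverges.
At x = -16/7: convergence follows from the alternating series test (terms decrease monotonically to 0).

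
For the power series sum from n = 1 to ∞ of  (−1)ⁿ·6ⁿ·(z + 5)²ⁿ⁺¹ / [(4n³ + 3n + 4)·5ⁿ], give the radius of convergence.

By the ratio test, |a_{n+1}/a_n| = [(4n³ + 3n + 4)/(4(n+1)³ + 3(n+1) + 4)] · 6/5 → 6/5.
Since the exponent of (z + 5) increases by 2 each term, convergence requires |z + 5|² < 5/6, hence R = √30/6.

R = √30/6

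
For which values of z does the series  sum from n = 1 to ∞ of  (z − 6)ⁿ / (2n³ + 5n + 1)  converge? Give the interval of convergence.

By the ratio test, |a_{n+1}/a_n| = (2n³ + 5n + 1)/(2(n+1)³ + 5(n+1) + 1) → 1.
Convergence for |z − 6| < 1, so R = 1.
Endpoint z = 7: absolute convergence follows by limit comparison with Σ 1/n³.
When z = 5, absolute convergence follows by limit comparison with Σ 1/n³.

[5, 7]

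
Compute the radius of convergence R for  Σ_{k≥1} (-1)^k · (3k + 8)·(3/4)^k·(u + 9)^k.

R = 4/3

By the ratio test, |a_{k+1}/a_k| = [(3(k+1) + 8)/(3k + 8)] · 3/4 → 3/4.
Thus R = 1/(3/4) = 4/3.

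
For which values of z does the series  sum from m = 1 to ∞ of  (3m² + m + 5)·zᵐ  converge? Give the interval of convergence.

By the ratio test, |a_{m+1}/a_m| = (3(m+1)² + (m+1) + 5)/(3m² + m + 5) → 1.
So the series converges when |z| < 1 and diverges when |z| > 1; R = 1.
When z = 1, the m-th term does not approach 0; divergence by the term test.
At z = -1: the terms have absolute value of order m², which does not tend to 0, so the series diverges by the divergence test.

(-1, 1)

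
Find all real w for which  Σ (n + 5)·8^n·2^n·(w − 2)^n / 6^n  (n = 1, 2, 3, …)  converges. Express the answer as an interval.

(13/8, 19/8)

By the ratio test, |a_{n+1}/a_n| = [((n+1) + 5)/(n + 5)] · 8·2/6 → 8/3.
Thus R = 1/(8/3) = 3/8.
Check w = 19/8: the terms have absolute value of order n, which does not tend to 0, so the series diverges by the divergence test.
Check w = 13/8: the n-th term does not approach 0; divergence by the term test.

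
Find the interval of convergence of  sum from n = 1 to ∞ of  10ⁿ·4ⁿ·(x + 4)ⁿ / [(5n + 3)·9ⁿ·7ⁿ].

[-223/40, -97/40)

The ratio of consecutive coefficients is [(5n + 3)/(5(n+1) + 3)] · 10·4/(9·7) → 40/63.
Thus R = 1/(40/63) = 63/40.
When x = -97/40, the terms behave like c/n; limit comparison with the harmonic series gives divergence.
Endpoint x = -223/40: convergence follows from the alternating series test (terms decrease monotonically to 0).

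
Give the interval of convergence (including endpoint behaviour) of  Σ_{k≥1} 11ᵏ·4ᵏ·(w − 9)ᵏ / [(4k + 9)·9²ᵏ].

By the ratio test, |a_{k+1}/a_k| = [(4k + 9)/(4(k+1) + 9)] · 11·4/81 → 44/81.
Convergence for |w − 9| · 44/81 < 1, i.e. |w − 9| < 81/44. So R = 81/44.
Check w = 477/44: comparison with the harmonic series Σ 1/k shows the series diverges.
Check w = 315/44: convergence follows from the alternating series test (terms decrease monotonically to 0).

[315/44, 477/44)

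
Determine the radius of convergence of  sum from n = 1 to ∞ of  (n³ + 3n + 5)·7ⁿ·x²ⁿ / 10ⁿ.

R = √70/7

Apply the ratio test: |a_{n+1}| / |a_n| = [((n+1)³ + 3(n+1) + 5)/(n³ + 3n + 5)] · 7/10, which tends to 7/10 as n → ∞.
Writing y = x², the series in y has radius 10/7, so |x| < √(10/7) and R = √70/7.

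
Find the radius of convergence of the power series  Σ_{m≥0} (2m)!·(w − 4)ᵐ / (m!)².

R = 1/4

Apply the ratio test: |a_{m+1}| / |a_m| = (2m+1)·(2m+2)/(m+1)², which tends to 4 as m → ∞.
Convergence for |w − 4| · 4 < 1, i.e. |w − 4| < 1/4. So R = 1/4.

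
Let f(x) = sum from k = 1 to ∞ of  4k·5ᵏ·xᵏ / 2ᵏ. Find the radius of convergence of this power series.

R = 2/5

By the ratio test, |a_{k+1}/a_k| = [4(k+1)/4k] · 5/2 → 5/2.
Hence the series converges for |x| < 1/(5/2) = 2/5, so the radius of convergence is 2/5.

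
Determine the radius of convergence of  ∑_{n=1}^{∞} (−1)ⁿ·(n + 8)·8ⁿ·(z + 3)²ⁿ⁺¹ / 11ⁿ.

R = √22/4

The ratio of consecutive coefficients is [((n+1) + 8)/(n + 8)] · 8/11 → 8/11.
Writing y = (z + 3)², the series in y has radius 11/8, so |z + 3| < √(11/8) and R = √22/4.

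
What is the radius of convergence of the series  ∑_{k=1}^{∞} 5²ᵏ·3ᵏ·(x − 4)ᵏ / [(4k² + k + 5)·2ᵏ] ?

R = 2/75

Apply the ratio test: |a_{k+1}| / |a_k| = [(4k² + k + 5)/(4(k+1)² + (k+1) + 5)] · 25·3/2, which tends to 75/2 as k → ∞.
Thus R = 1/(75/2) = 2/75.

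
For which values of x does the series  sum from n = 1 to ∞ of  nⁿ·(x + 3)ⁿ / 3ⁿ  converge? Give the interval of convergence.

Root test: |a_n|^(1/n) = n/3 → ∞.
Since the n-th root of |a_n| is unbounded, the series converges only at x = -3; R = 0.

{-3}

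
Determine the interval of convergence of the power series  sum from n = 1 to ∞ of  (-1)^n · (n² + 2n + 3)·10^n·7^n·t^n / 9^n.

By the ratio test, |a_{n+1}/a_n| = [((n+1)² + 2(n+1) + 3)/(n² + 2n + 3)] · 10·7/9 → 70/9.
The series converges when 70/9 · |t| < 1, giving R = 9/70.
When t = 9/70, the n-th term does not approach 0; divergence by the term test.
At t = -9/70: the terms do not tend to 0, so the series diverges.

(-9/70, 9/70)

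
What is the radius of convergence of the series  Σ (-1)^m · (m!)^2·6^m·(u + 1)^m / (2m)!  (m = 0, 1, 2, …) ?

Ratio test: |a_{m+1}/a_m| = (m+1)²/[(2m+1)·(2m+2)] · 6 → 3/2 as m → ∞.
Thus R = 1/(3/2) = 2/3.

R = 2/3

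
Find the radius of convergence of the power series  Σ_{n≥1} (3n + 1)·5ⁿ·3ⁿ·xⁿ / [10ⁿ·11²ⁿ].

Ratio test: |a_{n+1}/a_n| = [(3(n+1) + 1)/(3n + 1)] · 5·3/(10·121) → 3/242 as n → ∞.
The series converges when 3/242 · |x| < 1, giving R = 242/3.

R = 242/3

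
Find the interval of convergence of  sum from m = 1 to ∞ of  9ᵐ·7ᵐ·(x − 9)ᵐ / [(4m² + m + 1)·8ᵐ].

By the ratio test, |a_{m+1}/a_m| = [(4m² + m + 1)/(4(m+1)² + (m+1) + 1)] · 9·7/8 → 63/8.
Thus R = 1/(63/8) = 8/63.
Check x = 575/63: the series is dominated by a constant times Σ 1/m², which converges (p = 2 > 1).
Endpoint x = 559/63: the terms are on the order of 1/m², so the series converges absolutely by comparison with the p-series (p = 2 > 1).

[559/63, 575/63]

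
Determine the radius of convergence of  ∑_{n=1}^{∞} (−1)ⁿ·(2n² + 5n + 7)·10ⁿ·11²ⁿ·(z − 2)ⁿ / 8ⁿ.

Ratio test: |a_{n+1}/a_n| = [(2(n+1)² + 5(n+1) + 7)/(2n² + 5n + 7)] · 10·121/8 → 605/4 as n → ∞.
The series converges when 605/4 · |z − 2| < 1, giving R = 4/605.

R = 4/605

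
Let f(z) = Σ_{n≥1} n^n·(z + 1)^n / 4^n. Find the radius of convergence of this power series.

Root test: |a_n|^(1/n) = n/4 → ∞.
The root grows without bound, so R = 0 (convergence only at z = -1).

R = 0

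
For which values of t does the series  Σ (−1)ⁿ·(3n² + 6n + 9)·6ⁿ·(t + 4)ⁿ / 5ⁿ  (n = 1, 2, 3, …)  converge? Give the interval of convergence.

Apply the ratio test: |a_{n+1}| / |a_n| = [(3(n+1)² + 6(n+1) + 9)/(3n² + 6n + 9)] · 6/5, which tends to 6/5 as n → ∞.
The series converges when 6/5 · |t + 4| < 1, giving R = 5/6.
When t = -19/6, the terms do not tend to 0, so the series diverges.
Endpoint t = -29/6: the n-th term does not approach 0; divergence by the term test.

(-29/6, -19/6)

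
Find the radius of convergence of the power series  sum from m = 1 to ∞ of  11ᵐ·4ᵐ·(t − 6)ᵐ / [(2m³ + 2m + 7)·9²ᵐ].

R = 81/44

Apply the ratio test: |a_{m+1}| / |a_m| = [(2m³ + 2m + 7)/(2(m+1)³ + 2(m+1) + 7)] · 11·4/81, which tends to 44/81 as m → ∞.
Convergence for |t − 6| · 44/81 < 1, i.e. |t − 6| < 81/44. So R = 81/44.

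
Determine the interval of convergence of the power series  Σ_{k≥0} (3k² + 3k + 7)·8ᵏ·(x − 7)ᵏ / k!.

The ratio of consecutive coefficients is (3(k+1)² + 3(k+1) + 7)/(3k² + 3k + 7) · 8 · 1/(k+1) → 0.
Since the limit is 0 < 1 for every x, the series converges on all of ℝ and R = ∞.

(−∞, ∞)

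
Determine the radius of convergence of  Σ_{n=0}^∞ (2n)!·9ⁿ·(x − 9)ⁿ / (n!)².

R = 1/36

The ratio of consecutive coefficients is (2n+1)·(2n+2)/(n+1)² · 9 → 36.
The series converges when 36 · |x − 9| < 1, giving R = 1/36.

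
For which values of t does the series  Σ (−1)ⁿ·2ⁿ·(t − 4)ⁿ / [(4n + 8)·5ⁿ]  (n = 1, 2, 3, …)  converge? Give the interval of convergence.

(3/2, 13/2]

Apply the ratio test: |a_{n+1}| / |a_n| = [(4n + 8)/(4(n+1) + 8)] · 2/5, which tends to 2/5 as n → ∞.
Convergence for |t − 4| · 2/5 < 1, i.e. |t − 4| < 5/2. So R = 5/2.
Check t = 13/2: convergence follows from the alternating series test (terms decrease monotonically to 0).
Endpoint t = 3/2: the terms are asymptotic to a nonzero constant times 1/n, so the series diverges by limit comparison with Σ 1/n.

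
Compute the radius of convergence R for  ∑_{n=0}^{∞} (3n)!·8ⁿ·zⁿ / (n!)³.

By the ratio test, |a_{n+1}/a_n| = (3n+1)·(3n+2)·(3n+3)/(n+1)³ · 8 → 216.
The series converges when 216 · |z| < 1, giving R = 1/216.

R = 1/216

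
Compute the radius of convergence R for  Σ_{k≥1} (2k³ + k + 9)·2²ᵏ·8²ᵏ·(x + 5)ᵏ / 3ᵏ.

By the ratio test, |a_{k+1}/a_k| = [(2(k+1)³ + (k+1) + 9)/(2k³ + k + 9)] · 4·64/3 → 256/3.
Thus R = 1/(256/3) = 3/256.

R = 3/256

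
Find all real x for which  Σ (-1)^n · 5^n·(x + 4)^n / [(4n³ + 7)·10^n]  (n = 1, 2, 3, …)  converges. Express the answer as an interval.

[-6, -2]

Apply the ratio test: |a_{n+1}| / |a_n| = [(4n³ + 7)/(4(n+1)³ + 7)] · 5/10, which tends to 1/2 as n → ∞.
The series converges when 1/2 · |x + 4| < 1, giving R = 2.
Endpoint x = -2: the series is dominated by a constant times Σ 1/n³, which converges (p = 3 > 1).
When x = -6, the terms are on the order of 1/n³, so the series converges absolutely by comparison with the p-series (p = 3 > 1).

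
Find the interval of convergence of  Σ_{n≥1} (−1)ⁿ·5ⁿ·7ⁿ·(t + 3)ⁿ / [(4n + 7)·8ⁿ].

The ratio of consecutive coefficients is [(4n + 7)/(4(n+1) + 7)] · 5·7/8 → 35/8.
The series converges when 35/8 · |t + 3| < 1, giving R = 8/35.
At t = -97/35: convergence follows from the alternating series test (terms decrease monotonically to 0).
When t = -113/35, the terms are asymptotic to a nonzero constant times 1/n, so the series diverges by limit comparison with Σ 1/n.

(-113/35, -97/35]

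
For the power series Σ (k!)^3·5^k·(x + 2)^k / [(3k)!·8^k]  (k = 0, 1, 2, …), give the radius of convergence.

R = 216/5

Ratio test: |a_{k+1}/a_k| = (k+1)³/[(3k+1)·(3k+2)·(3k+3)] · 5/8 → 5/216 as k → ∞.
Convergence for |x + 2| · 5/216 < 1, i.e. |x + 2| < 216/5. So R = 216/5.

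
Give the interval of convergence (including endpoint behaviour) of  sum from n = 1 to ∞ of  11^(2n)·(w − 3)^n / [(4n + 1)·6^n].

[357/121, 369/121)

Apply the ratio test: |a_{n+1}| / |a_n| = [(4n + 1)/(4(n+1) + 1)] · 121/6, which tends to 121/6 as n → ∞.
Convergence for |w − 3| · 121/6 < 1, i.e. |w − 3| < 6/121. So R = 6/121.
Check w = 369/121: comparison with the harmonic series Σ 1/n shows the series diverges.
When w = 357/121, an alternating series whose terms decrease to 0 in absolute value, so it converges by the Leibniz criterion.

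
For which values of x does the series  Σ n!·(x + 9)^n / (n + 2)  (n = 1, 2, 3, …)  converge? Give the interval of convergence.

{-9}

Ratio test: |a_{n+1}/a_n| = (n+1) · (n + 2)/((n+1) + 2) → ∞ as n → ∞.
Since the ratio → ∞, the series diverges for every x ≠ -9, and R = 0.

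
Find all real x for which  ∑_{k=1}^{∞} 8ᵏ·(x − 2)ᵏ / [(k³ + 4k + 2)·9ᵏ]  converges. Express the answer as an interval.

Ratio test: |a_{k+1}/a_k| = [(k³ + 4k + 2)/((k+1)³ + 4(k+1) + 2)] · 8/9 → 8/9 as k → ∞.
Thus R = 1/(8/9) = 9/8.
Endpoint x = 25/8: the terms are on the order of 1/k³, so the series converges absolutely by comparison with the p-series (p = 3 > 1).
When x = 7/8, the terms are on the order of 1/k³, so the series converges absolutely by comparison with the p-series (p = 3 > 1).

[7/8, 25/8]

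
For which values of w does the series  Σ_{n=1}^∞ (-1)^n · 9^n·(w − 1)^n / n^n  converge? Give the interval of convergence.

Applying the root test, |a_n|^(1/n) = 9/n → 0.
The limit is 0 for every w, so R = ∞.

(−∞, ∞)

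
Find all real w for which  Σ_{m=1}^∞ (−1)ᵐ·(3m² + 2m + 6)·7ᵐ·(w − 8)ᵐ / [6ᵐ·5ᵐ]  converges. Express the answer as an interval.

(26/7, 86/7)

Ratio test: |a_{m+1}/a_m| = [(3(m+1)² + 2(m+1) + 6)/(3m² + 2m + 6)] · 7/(6·5) → 7/30 as m → ∞.
Hence the series converges for |w − 8| < 1/(7/30) = 30/7, so the radius of convergence is 30/7.
Check w = 86/7: the terms do not tend to 0, so the series diverges.
At w = 26/7: the m-th term does not approach 0; divergence by the term test.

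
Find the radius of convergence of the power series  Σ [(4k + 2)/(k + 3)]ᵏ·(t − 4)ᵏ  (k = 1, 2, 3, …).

R = 1/4

Applying the root test, |a_k|^(1/k) = (4k + 2)/(k + 3) → 4.
Hence the series converges for |t − 4| < 1/(4) = 1/4, so the radius of convergence is 1/4.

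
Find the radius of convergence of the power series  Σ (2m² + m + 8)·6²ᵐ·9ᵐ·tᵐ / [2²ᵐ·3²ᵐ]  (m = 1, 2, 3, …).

Apply the ratio test: |a_{m+1}| / |a_m| = [(2(m+1)² + (m+1) + 8)/(2m² + m + 8)] · 36·9/(4·9), which tends to 9 as m → ∞.
Convergence for |t| · 9 < 1, i.e. |t| < 1/9. So R = 1/9.

R = 1/9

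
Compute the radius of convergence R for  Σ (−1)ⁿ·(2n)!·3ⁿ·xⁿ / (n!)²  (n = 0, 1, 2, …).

R = 1/12

By the ratio test, |a_{n+1}/a_n| = (2n+1)·(2n+2)/(n+1)² · 3 → 12.
The series converges when 12 · |x| < 1, giving R = 1/12.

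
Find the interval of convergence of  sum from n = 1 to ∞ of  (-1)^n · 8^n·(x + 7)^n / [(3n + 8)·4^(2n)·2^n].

(-11, -3]

The ratio of consecutive coefficients is [(3n + 8)/(3(n+1) + 8)] · 8/(16·2) → 1/4.
Convergence for |x + 7| · 1/4 < 1, i.e. |x + 7| < 4. So R = 4.
Endpoint x = -3: the terms alternate in sign and decrease monotonically to 0 in absolute value (size ~ c/n), so the alternating series test gives convergence.
Endpoint x = -11: comparison with the harmonic series Σ 1/n shows the series diverges.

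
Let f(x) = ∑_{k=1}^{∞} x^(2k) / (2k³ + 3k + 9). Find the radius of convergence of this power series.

R = 1

The ratio of consecutive coefficients is (2k³ + 3k + 9)/(2(k+1)³ + 3(k+1) + 9) → 1.
Since the exponent of x increases by 2 each term, convergence requires |x|² < 1, hence R = 1.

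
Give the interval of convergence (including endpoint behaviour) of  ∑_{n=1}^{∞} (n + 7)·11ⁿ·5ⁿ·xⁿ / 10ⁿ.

Apply the ratio test: |a_{n+1}| / |a_n| = [((n+1) + 7)/(n + 7)] · 11·5/10, which tends to 11/2 as n → ∞.
The series converges when 11/2 · |x| < 1, giving R = 2/11.
Endpoint x = 2/11: the n-th term does not approach 0; divergence by the term test.
Check x = -2/11: the n-th term does not approach 0; divergence by the term test.

(-2/11, 2/11)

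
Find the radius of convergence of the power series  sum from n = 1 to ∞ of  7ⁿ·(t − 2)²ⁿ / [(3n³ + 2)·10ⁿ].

Apply the ratio test: |a_{n+1}| / |a_n| = [(3n³ + 2)/(3(n+1)³ + 2)] · 7/10, which tends to 7/10 as n → ∞.
Writing y = (t − 2)², the series in y has radius 10/7, so |t − 2| < √(10/7) and R = √70/7.

R = √70/7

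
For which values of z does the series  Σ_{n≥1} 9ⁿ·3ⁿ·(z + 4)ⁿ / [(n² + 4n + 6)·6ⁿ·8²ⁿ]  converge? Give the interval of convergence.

[-164/9, 92/9]

Ratio test: |a_{n+1}/a_n| = [(n² + 4n + 6)/((n+1)² + 4(n+1) + 6)] · 9·3/(6·64) → 9/128 as n → ∞.
The series converges when 9/128 · |z + 4| < 1, giving R = 128/9.
Endpoint z = 92/9: the terms are on the order of 1/n², so the series converges absolutely by comparison with the p-series (p = 2 > 1).
At z = -164/9: absolute convergence follows by limit comparison with Σ 1/n².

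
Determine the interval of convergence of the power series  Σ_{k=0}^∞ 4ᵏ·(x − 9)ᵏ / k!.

The ratio of consecutive coefficients is 4 · 1/(k+1) → 0.
The limit is 0, so the series converges for all x; R = ∞.

(−∞, ∞)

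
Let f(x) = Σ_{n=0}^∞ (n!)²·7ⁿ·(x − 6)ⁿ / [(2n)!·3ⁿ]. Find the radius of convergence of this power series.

Ratio test: |a_{n+1}/a_n| = (n+1)²/[(2n+1)·(2n+2)] · 7/3 → 7/12 as n → ∞.
The series converges when 7/12 · |x − 6| < 1, giving R = 12/7.

R = 12/7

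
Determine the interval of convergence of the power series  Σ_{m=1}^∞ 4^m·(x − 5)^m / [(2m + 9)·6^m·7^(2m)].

Apply the ratio test: |a_{m+1}| / |a_m| = [(2m + 9)/(2(m+1) + 9)] · 4/(6·49), which tends to 2/147 as m → ∞.
The series converges when 2/147 · |x − 5| < 1, giving R = 147/2.
At x = 157/2: the terms are asymptotic to a nonzero constant times 1/m, so the series diverges by limit comparison with Σ 1/m.
Endpoint x = -137/2: the terms alternate in sign and decrease monotonically to 0 in absolute value (size ~ c/m), so the alternating series test gives convergence.

[-137/2, 157/2)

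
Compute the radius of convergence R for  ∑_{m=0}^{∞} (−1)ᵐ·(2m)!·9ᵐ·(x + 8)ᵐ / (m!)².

By the ratio test, |a_{m+1}/a_m| = (2m+1)·(2m+2)/(m+1)² · 9 → 36.
Hence the series converges for |x + 8| < 1/(36) = 1/36, so the radius of convergence is 1/36.

R = 1/36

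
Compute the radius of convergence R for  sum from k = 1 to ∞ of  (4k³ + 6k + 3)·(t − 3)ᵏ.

By the ratio test, |a_{k+1}/a_k| = (4(k+1)³ + 6(k+1) + 3)/(4k³ + 6k + 3) → 1.
Convergence for |t − 3| < 1, so R = 1.

R = 1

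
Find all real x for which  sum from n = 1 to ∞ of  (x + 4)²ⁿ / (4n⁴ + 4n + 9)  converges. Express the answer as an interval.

Apply the ratio test: |a_{n+1}| / |a_n| = (4n⁴ + 4n + 9)/(4(n+1)⁴ + 4(n+1) + 9), which tends to 1 as n → ∞.
Writing y = (x + 4)², the series in y has radius 1, so |x + 4| < √(1) = 1 and R = 1.
Check x = -3: the terms are on the order of 1/n⁴, so the series converges absolutely by comparison with the p-series (p = 4 > 1).
Check x = -5: absolute convergence follows by limit comparison with Σ 1/n⁴.

[-5, -3]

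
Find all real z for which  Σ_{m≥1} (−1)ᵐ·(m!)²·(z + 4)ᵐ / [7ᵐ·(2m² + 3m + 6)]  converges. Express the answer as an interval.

The ratio of consecutive coefficients is (m+1)² · 1/7 · (2m² + 3m + 6)/(2(m+1)² + 3(m+1) + 6) → ∞.
The ratio grows without bound, so the series diverges whenever (z + 4) ≠ 0; it converges only at z = -4. R = 0.

{-4}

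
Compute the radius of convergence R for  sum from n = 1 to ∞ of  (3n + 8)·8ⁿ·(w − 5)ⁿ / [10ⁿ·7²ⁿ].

By the ratio test, |a_{n+1}/a_n| = [(3(n+1) + 8)/(3n + 8)] · 8/(10·49) → 4/245.
Thus R = 1/(4/245) = 245/4.

R = 245/4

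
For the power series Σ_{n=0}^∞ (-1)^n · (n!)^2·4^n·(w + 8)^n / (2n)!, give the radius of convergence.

R = 1

The ratio of consecutive coefficients is (n+1)²/[(2n+1)·(2n+2)] · 4 → 1.
Convergence for |w + 8| < 1, so R = 1.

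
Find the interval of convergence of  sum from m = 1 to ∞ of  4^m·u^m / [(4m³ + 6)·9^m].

[-9/4, 9/4]

Apply the ratio test: |a_{m+1}| / |a_m| = [(4m³ + 6)/(4(m+1)³ + 6)] · 4/9, which tends to 4/9 as m → ∞.
The series converges when 4/9 · |u| < 1, giving R = 9/4.
At u = 9/4: the series is dominated by a constant times Σ 1/m³, which converges (p = 3 > 1).
Endpoint u = -9/4: absolute convergence follows by limit comparison with Σ 1/m³.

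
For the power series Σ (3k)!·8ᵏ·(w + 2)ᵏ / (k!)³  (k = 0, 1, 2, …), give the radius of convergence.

Ratio test: |a_{k+1}/a_k| = (3k+1)·(3k+2)·(3k+3)/(k+1)³ · 8 → 216 as k → ∞.
Convergence for |w + 2| · 216 < 1, i.e. |w + 2| < 1/216. So R = 1/216.

R = 1/216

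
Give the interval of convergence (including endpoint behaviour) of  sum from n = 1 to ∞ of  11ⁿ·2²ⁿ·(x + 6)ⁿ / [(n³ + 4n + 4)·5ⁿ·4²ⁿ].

By the ratio test, |a_{n+1}/a_n| = [(n³ + 4n + 4)/((n+1)³ + 4(n+1) + 4)] · 11·4/(5·16) → 11/20.
The series converges when 11/20 · |x + 6| < 1, giving R = 20/11.
Endpoint x = -46/11: the terms are on the order of 1/n³, so the series converges absolutely by comparison with the p-series (p = 3 > 1).
When x = -86/11, the terms are on the order of 1/n³, so the series converges absolutely by comparison with the p-series (p = 3 > 1).

[-86/11, -46/11]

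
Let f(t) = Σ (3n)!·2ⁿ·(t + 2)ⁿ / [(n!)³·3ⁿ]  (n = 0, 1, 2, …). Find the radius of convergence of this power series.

R = 1/18

Apply the ratio test: |a_{n+1}| / |a_n| = (3n+1)·(3n+2)·(3n+3)/(n+1)³ · 2/3, which tends to 18 as n → ∞.
Thus R = 1/(18) = 1/18.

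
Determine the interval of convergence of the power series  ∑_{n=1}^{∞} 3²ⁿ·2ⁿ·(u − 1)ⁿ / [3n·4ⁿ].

[7/9, 11/9)

Apply the ratio test: |a_{n+1}| / |a_n| = [3n/3(n+1)] · 9·2/4, which tends to 9/2 as n → ∞.
Hence the series converges for |u − 1| < 1/(9/2) = 2/9, so the radius of convergence is 2/9.
At u = 11/9: the terms behave like c/n; limit comparison with the harmonic series gives divergence.
Check u = 7/9: convergence follows from the alternating series test (terms decrease monotonically to 0).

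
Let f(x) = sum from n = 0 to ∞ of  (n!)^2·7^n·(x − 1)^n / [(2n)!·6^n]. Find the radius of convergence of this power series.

R = 24/7

By the ratio test, |a_{n+1}/a_n| = (n+1)²/[(2n+1)·(2n+2)] · 7/6 → 7/24.
Thus R = 1/(7/24) = 24/7.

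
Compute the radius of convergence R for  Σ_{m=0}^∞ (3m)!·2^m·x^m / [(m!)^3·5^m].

R = 5/54

Ratio test: |a_{m+1}/a_m| = (3m+1)·(3m+2)·(3m+3)/(m+1)³ · 2/5 → 54/5 as m → ∞.
Thus R = 1/(54/5) = 5/54.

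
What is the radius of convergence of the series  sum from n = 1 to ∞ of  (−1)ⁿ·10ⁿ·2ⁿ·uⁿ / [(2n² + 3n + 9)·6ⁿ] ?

Ratio test: |a_{n+1}/a_n| = [(2n² + 3n + 9)/(2(n+1)² + 3(n+1) + 9)] · 10·2/6 → 10/3 as n → ∞.
Hence the series converges for |u| < 1/(10/3) = 3/10, so the radius of convergence is 3/10.

R = 3/10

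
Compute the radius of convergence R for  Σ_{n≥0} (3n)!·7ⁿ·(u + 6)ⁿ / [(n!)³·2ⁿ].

Ratio test: |a_{n+1}/a_n| = (3n+1)·(3n+2)·(3n+3)/(n+1)³ · 7/2 → 189/2 as n → ∞.
Thus R = 1/(189/2) = 2/189.

R = 2/189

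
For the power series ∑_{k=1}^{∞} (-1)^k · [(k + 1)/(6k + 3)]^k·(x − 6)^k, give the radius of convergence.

R = 6

Applying the root test, |a_k|^(1/k) = (k + 1)/(6k + 3) → 1/6.
The series converges when 1/6 · |x − 6| < 1, giving R = 6.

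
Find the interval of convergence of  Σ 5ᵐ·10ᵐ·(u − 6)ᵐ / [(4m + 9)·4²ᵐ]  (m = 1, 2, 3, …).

[142/25, 158/25)

The ratio of consecutive coefficients is [(4m + 9)/(4(m+1) + 9)] · 5·10/16 → 25/8.
The series converges when 25/8 · |u − 6| < 1, giving R = 8/25.
At u = 158/25: comparison with the harmonic series Σ 1/m shows the series diverges.
Check u = 142/25: the terms alternate in sign and decrease monotonically to 0 in absolute value (size ~ c/m), so the alternating series test gives convergence.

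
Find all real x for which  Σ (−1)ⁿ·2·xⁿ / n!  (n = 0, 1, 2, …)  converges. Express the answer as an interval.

(−∞, ∞)

Apply the ratio test: |a_{n+1}| / |a_n| = 2/2 · 1/(n+1), which tends to 0 as n → ∞.
Since the limit is 0 < 1 for every x, the series converges on all of ℝ and R = ∞.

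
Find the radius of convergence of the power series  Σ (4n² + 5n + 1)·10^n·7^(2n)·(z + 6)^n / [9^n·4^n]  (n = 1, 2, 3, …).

The ratio of consecutive coefficients is [(4(n+1)² + 5(n+1) + 1)/(4n² + 5n + 1)] · 10·49/(9·4) → 245/18.
Hence the series converges for |z + 6| < 1/(245/18) = 18/245, so the radius of convergence is 18/245.

R = 18/245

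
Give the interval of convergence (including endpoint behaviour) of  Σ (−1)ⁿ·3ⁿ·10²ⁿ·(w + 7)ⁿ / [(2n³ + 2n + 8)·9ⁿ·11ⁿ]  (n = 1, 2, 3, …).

Ratio test: |a_{n+1}/a_n| = [(2n³ + 2n + 8)/(2(n+1)³ + 2(n+1) + 8)] · 3·100/(9·11) → 100/33 as n → ∞.
Hence the series converges for |w + 7| < 1/(100/33) = 33/100, so the radius of convergence is 33/100.
At w = -667/100: absolute convergence follows by limit comparison with Σ 1/n³.
When w = -733/100, absolute convergence follows by limit comparison with Σ 1/n³.

[-733/100, -667/100]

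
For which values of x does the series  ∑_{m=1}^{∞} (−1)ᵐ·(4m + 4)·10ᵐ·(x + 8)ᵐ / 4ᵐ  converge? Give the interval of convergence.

(-42/5, -38/5)

The ratio of consecutive coefficients is [(4(m+1) + 4)/(4m + 4)] · 10/4 → 5/2.
Convergence for |x + 8| · 5/2 < 1, i.e. |x + 8| < 2/5. So R = 2/5.
When x = -38/5, the terms have absolute value of order m, which does not tend to 0, so the series diverges by the divergence test.
Check x = -42/5: the terms do not tend to 0, so the series diverges.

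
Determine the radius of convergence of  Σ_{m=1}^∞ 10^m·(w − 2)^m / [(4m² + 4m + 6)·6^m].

R = 3/5

The ratio of consecutive coefficients is [(4m² + 4m + 6)/(4(m+1)² + 4(m+1) + 6)] · 10/6 → 5/3.
Hence the series converges for |w − 2| < 1/(5/3) = 3/5, so the radius of convergence is 3/5.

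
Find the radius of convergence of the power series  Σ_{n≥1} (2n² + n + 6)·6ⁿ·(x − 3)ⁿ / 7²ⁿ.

Apply the ratio test: |a_{n+1}| / |a_n| = [(2(n+1)² + (n+1) + 6)/(2n² + n + 6)] · 6/49, which tends to 6/49 as n → ∞.
Convergence for |x − 3| · 6/49 < 1, i.e. |x − 3| < 49/6. So R = 49/6.

R = 49/6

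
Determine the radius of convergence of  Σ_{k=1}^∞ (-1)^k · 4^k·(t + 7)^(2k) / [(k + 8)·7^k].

R = √7/2

The ratio of consecutive coefficients is [(k + 8)/((k+1) + 8)] · 4/7 → 4/7.
Successive powers of (t + 7) differ by 2, so the series converges when |t + 7|² · 4/7 < 1, i.e. |t + 7| < √(7/4). So R = √7/2.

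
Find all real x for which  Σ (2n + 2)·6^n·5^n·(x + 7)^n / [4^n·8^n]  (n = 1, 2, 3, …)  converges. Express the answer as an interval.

The ratio of consecutive coefficients is [(2(n+1) + 2)/(2n + 2)] · 6·5/(4·8) → 15/16.
Hence the series converges for |x + 7| < 1/(15/16) = 16/15, so the radius of convergence is 16/15.
Check x = -89/15: the n-th term does not approach 0; divergence by the term test.
When x = -121/15, the n-th term does not approach 0; divergence by the term test.

(-121/15, -89/15)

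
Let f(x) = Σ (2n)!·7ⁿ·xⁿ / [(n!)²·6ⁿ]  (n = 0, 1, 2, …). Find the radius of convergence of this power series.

Apply the ratio test: |a_{n+1}| / |a_n| = (2n+1)·(2n+2)/(n+1)² · 7/6, which tends to 14/3 as n → ∞.
Thus R = 1/(14/3) = 3/14.

R = 3/14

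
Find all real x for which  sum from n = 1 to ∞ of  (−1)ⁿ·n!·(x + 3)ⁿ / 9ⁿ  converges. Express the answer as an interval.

{-3}

By the ratio test, |a_{n+1}/a_n| = (n+1) · 1/9 → ∞.
The ratio grows without bound, so the series diverges whenever (x + 3) ≠ 0; it converges only at x = -3. R = 0.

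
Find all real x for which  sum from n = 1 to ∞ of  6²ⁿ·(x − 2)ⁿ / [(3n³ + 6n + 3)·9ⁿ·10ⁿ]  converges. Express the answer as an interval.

[-1/2, 9/2]

Apply the ratio test: |a_{n+1}| / |a_n| = [(3n³ + 6n + 3)/(3(n+1)³ + 6(n+1) + 3)] · 36/(9·10), which tends to 2/5 as n → ∞.
Hence the series converges for |x − 2| < 1/(2/5) = 5/2, so the radius of convergence is 5/2.
Check x = 9/2: the terms are on the order of 1/n³, so the series converges absolutely by comparison with the p-series (p = 3 > 1).
Endpoint x = -1/2: absolute convergence follows by limit comparison with Σ 1/n³.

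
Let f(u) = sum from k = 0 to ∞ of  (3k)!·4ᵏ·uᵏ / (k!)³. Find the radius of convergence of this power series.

R = 1/108

The ratio of consecutive coefficients is (3k+1)·(3k+2)·(3k+3)/(k+1)³ · 4 → 108.
Hence the series converges for |u| < 1/(108) = 1/108, so the radius of convergence is 1/108.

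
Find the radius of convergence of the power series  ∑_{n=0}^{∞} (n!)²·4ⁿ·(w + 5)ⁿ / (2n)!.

Ratio test: |a_{n+1}/a_n| = (n+1)²/[(2n+1)·(2n+2)] · 4 → 1 as n → ∞.
Convergence for |w + 5| < 1, so R = 1.

R = 1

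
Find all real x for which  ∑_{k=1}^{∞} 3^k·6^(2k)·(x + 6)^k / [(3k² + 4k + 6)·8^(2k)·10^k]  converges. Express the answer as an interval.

[-322/27, -2/27]

Apply the ratio test: |a_{k+1}| / |a_k| = [(3k² + 4k + 6)/(3(k+1)² + 4(k+1) + 6)] · 3·36/(64·10), which tends to 27/160 as k → ∞.
Thus R = 1/(27/160) = 160/27.
Check x = -2/27: the terms are on the order of 1/k², so the series converges absolutely by comparison with the p-series (p = 2 > 1).
Check x = -322/27: the terms are on the order of 1/k², so the series converges absolutely by comparison with the p-series (p = 2 > 1).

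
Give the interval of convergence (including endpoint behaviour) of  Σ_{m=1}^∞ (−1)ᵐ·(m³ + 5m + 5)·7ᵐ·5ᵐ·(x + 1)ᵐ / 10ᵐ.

(-9/7, -5/7)

By the ratio test, |a_{m+1}/a_m| = [((m+1)³ + 5(m+1) + 5)/(m³ + 5m + 5)] · 7·5/10 → 7/2.
Thus R = 1/(7/2) = 2/7.
At x = -5/7: the m-th term does not approach 0; divergence by the term test.
At x = -9/7: the terms do not tend to 0, so the series diverges.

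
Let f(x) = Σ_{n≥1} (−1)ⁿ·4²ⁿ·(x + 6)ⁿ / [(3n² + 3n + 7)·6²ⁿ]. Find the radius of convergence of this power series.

R = 9/4

By the ratio test, |a_{n+1}/a_n| = [(3n² + 3n + 7)/(3(n+1)² + 3(n+1) + 7)] · 16/36 → 4/9.
Thus R = 1/(4/9) = 9/4.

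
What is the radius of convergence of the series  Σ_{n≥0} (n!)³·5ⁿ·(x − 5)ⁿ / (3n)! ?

The ratio of consecutive coefficients is (n+1)³/[(3n+1)·(3n+2)·(3n+3)] · 5 → 5/27.
Convergence for |x − 5| · 5/27 < 1, i.e. |x − 5| < 27/5. So R = 27/5.

R = 27/5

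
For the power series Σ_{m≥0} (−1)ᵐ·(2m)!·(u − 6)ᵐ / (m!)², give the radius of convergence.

Apply the ratio test: |a_{m+1}| / |a_m| = (2m+1)·(2m+2)/(m+1)², which tends to 4 as m → ∞.
Thus R = 1/(4) = 1/4.

R = 1/4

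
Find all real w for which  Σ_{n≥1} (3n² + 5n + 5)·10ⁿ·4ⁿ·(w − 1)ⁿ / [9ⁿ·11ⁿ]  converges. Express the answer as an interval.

By the ratio test, |a_{n+1}/a_n| = [(3(n+1)² + 5(n+1) + 5)/(3n² + 5n + 5)] · 10·4/(9·11) → 40/99.
Convergence for |w − 1| · 40/99 < 1, i.e. |w − 1| < 99/40. So R = 99/40.
When w = 139/40, the n-th term does not approach 0; divergence by the term test.
Check w = -59/40: the terms do not tend to 0, so the series diverges.

(-59/40, 139/40)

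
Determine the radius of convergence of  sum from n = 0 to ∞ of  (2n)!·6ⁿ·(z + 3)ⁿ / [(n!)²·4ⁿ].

R = 1/6

Ratio test: |a_{n+1}/a_n| = (2n+1)·(2n+2)/(n+1)² · 6/4 → 6 as n → ∞.
Convergence for |z + 3| · 6 < 1, i.e. |z + 3| < 1/6. So R = 1/6.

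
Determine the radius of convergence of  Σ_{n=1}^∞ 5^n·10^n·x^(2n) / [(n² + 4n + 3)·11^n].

Ratio test: |a_{n+1}/a_n| = [(n² + 4n + 3)/((n+1)² + 4(n+1) + 3)] · 5·10/11 → 50/11 as n → ∞.
Since the exponent of x increases by 2 each term, convergence requires |x|² < 11/50, hence R = √22/10.

R = √22/10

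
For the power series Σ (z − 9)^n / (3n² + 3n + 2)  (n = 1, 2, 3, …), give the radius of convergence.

By the ratio test, |a_{n+1}/a_n| = (3n² + 3n + 2)/(3(n+1)² + 3(n+1) + 2) → 1.
Hence R = 1.

R = 1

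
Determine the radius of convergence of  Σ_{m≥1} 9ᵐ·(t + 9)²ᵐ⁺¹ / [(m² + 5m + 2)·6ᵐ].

The ratio of consecutive coefficients is [(m² + 5m + 2)/((m+1)² + 5(m+1) + 2)] · 9/6 → 3/2.
Writing y = (t + 9)², the series in y has radius 2/3, so |t + 9| < √(2/3) and R = √6/3.

R = √6/3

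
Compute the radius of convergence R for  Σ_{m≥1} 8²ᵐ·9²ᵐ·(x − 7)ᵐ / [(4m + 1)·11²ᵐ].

R = 121/5184

Ratio test: |a_{m+1}/a_m| = [(4m + 1)/(4(m+1) + 1)] · 64·81/121 → 5184/121 as m → ∞.
Convergence for |x − 7| · 5184/121 < 1, i.e. |x − 7| < 121/5184. So R = 121/5184.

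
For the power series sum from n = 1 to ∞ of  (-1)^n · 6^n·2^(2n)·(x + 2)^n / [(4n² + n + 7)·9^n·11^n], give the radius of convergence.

R = 33/8

The ratio of consecutive coefficients is [(4n² + n + 7)/(4(n+1)² + (n+1) + 7)] · 6·4/(9·11) → 8/33.
Convergence for |x + 2| · 8/33 < 1, i.e. |x + 2| < 33/8. So R = 33/8.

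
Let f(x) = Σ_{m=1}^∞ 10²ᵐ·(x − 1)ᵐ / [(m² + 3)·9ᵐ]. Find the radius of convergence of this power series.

Ratio test: |a_{m+1}/a_m| = [(m² + 3)/((m+1)² + 3)] · 100/9 → 100/9 as m → ∞.
The series converges when 100/9 · |x − 1| < 1, giving R = 9/100.

R = 9/100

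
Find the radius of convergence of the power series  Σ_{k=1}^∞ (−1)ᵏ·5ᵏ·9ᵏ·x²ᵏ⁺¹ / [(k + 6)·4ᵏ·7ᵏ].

The ratio of consecutive coefficients is [(k + 6)/((k+1) + 6)] · 5·9/(4·7) → 45/28.
Writing y = x², the series in y has radius 28/45, so |x| < √(28/45) and R = 2√35/15.

R = 2√35/15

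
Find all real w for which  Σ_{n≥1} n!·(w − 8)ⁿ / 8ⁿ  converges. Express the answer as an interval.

{8}

Ratio test: |a_{n+1}/a_n| = (n+1) · 1/8 → ∞ as n → ∞.
Since the ratio → ∞, the series diverges for every w ≠ 8, and R = 0.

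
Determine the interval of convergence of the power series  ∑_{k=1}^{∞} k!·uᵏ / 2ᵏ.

{0}

By the ratio test, |a_{k+1}/a_k| = (k+1) · 1/2 → ∞.
The terms grow without bound for any u ≠ 0, so R = 0 (convergence only at u = 0).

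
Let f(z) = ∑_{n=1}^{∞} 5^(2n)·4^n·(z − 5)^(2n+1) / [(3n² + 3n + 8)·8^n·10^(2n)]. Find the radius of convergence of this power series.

R = 2√2

By the ratio test, |a_{n+1}/a_n| = [(3n² + 3n + 8)/(3(n+1)² + 3(n+1) + 8)] · 25·4/(8·100) → 1/8.
Since the exponent of (z − 5) increases by 2 each term, convergence requires |z − 5|² < 8, hence R = 2√2.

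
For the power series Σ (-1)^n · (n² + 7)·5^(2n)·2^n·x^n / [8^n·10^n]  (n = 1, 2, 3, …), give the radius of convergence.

R = 8/5

Apply the ratio test: |a_{n+1}| / |a_n| = [((n+1)² + 7)/(n² + 7)] · 25·2/(8·10), which tends to 5/8 as n → ∞.
Hence the series converges for |x| < 1/(5/8) = 8/5, so the radius of convergence is 8/5.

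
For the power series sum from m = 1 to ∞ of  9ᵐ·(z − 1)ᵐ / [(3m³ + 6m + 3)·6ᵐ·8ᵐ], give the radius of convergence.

By the ratio test, |a_{m+1}/a_m| = [(3m³ + 6m + 3)/(3(m+1)³ + 6(m+1) + 3)] · 9/(6·8) → 3/16.
Hence the series converges for |z − 1| < 1/(3/16) = 16/3, so the radius of convergence is 16/3.

R = 16/3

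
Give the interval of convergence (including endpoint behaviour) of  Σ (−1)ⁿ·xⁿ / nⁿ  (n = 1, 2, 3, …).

Applying the root test, |a_n|^(1/n) = 1/n → 0.
Since the n-th root of |a_n| tends to 0, the series converges for all real x; R = ∞.

(−∞, ∞)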